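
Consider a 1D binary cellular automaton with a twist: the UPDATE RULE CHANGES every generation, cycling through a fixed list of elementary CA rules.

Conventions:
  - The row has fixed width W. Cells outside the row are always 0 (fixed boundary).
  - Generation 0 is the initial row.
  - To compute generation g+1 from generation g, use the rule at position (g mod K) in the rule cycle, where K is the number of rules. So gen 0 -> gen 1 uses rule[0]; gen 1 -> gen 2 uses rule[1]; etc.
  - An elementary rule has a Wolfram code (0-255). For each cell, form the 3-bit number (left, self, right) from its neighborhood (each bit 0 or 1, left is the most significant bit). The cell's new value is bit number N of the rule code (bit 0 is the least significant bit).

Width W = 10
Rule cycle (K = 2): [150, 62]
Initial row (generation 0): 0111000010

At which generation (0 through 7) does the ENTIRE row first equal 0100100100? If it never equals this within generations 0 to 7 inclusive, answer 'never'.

Answer: never

Derivation:
Gen 0: 0111000010
Gen 1 (rule 150): 1010100111
Gen 2 (rule 62): 1111111100
Gen 3 (rule 150): 0111111010
Gen 4 (rule 62): 1100000111
Gen 5 (rule 150): 0010001010
Gen 6 (rule 62): 0111011111
Gen 7 (rule 150): 1010001110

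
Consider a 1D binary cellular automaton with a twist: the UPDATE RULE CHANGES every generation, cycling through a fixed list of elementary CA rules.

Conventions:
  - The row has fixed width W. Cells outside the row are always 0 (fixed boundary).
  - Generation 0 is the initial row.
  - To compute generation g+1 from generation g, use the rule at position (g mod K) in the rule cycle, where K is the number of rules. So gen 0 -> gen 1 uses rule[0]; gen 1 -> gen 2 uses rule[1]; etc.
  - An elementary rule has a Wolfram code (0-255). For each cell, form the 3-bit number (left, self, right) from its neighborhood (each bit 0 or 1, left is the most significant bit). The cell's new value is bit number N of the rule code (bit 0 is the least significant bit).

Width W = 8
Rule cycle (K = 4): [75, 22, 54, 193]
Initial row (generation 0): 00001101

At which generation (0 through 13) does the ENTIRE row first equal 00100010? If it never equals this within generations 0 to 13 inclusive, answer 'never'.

Answer: never

Derivation:
Gen 0: 00001101
Gen 1 (rule 75): 11111100
Gen 2 (rule 22): 00000010
Gen 3 (rule 54): 00000111
Gen 4 (rule 193): 11110011
Gen 5 (rule 75): 10010111
Gen 6 (rule 22): 11110000
Gen 7 (rule 54): 00001000
Gen 8 (rule 193): 11100011
Gen 9 (rule 75): 10101111
Gen 10 (rule 22): 10100000
Gen 11 (rule 54): 11110000
Gen 12 (rule 193): 01110111
Gen 13 (rule 75): 11010101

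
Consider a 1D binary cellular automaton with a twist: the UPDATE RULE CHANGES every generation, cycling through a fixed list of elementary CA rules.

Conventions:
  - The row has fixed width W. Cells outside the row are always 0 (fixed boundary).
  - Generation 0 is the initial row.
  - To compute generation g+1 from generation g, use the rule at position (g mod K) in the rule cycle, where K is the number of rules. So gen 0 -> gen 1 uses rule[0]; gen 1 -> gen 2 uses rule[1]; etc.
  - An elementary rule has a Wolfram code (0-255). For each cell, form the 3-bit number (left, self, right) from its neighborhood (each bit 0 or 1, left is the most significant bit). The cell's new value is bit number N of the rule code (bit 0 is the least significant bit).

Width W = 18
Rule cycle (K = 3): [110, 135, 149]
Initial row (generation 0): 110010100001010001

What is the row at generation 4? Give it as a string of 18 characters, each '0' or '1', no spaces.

Gen 0: 110010100001010001
Gen 1 (rule 110): 110111100011110011
Gen 2 (rule 135): 000011001101100100
Gen 3 (rule 149): 111000100000010111
Gen 4 (rule 110): 101001100000111101

Answer: 101001100000111101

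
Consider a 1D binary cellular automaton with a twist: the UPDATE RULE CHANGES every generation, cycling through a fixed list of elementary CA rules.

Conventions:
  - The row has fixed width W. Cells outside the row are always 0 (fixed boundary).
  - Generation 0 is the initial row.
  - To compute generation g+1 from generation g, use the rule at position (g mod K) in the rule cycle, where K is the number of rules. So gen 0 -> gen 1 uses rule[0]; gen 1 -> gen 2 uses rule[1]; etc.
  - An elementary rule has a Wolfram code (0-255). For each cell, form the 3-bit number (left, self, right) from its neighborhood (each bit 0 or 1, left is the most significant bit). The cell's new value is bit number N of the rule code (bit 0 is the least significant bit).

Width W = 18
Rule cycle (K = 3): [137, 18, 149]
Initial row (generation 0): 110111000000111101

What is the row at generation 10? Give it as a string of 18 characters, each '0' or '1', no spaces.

Gen 0: 110111000000111101
Gen 1 (rule 137): 100110011110111000
Gen 2 (rule 18): 011001100000000100
Gen 3 (rule 149): 000100011111110111
Gen 4 (rule 137): 110001011111100110
Gen 5 (rule 18): 001010000000011001
Gen 6 (rule 149): 101011111111000101
Gen 7 (rule 137): 000011111110010000
Gen 8 (rule 18): 000100000001101000
Gen 9 (rule 149): 110111111100001111
Gen 10 (rule 137): 100111111001101110

Answer: 100111111001101110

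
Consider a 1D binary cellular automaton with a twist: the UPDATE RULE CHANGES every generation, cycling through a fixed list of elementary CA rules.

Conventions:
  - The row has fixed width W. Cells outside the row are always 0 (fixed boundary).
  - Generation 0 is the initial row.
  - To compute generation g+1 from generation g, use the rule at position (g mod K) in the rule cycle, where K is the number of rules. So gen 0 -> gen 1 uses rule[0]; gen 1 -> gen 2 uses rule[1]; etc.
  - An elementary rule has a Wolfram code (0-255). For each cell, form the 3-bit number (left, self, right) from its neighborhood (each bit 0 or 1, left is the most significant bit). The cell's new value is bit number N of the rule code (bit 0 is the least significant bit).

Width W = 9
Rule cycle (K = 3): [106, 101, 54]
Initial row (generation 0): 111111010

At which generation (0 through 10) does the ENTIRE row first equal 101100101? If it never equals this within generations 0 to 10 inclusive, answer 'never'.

Gen 0: 111111010
Gen 1 (rule 106): 100001100
Gen 2 (rule 101): 101100101
Gen 3 (rule 54): 110011111
Gen 4 (rule 106): 110110001
Gen 5 (rule 101): 011010101
Gen 6 (rule 54): 100111111
Gen 7 (rule 106): 001100001
Gen 8 (rule 101): 100101101
Gen 9 (rule 54): 111110011
Gen 10 (rule 106): 100010111

Answer: 2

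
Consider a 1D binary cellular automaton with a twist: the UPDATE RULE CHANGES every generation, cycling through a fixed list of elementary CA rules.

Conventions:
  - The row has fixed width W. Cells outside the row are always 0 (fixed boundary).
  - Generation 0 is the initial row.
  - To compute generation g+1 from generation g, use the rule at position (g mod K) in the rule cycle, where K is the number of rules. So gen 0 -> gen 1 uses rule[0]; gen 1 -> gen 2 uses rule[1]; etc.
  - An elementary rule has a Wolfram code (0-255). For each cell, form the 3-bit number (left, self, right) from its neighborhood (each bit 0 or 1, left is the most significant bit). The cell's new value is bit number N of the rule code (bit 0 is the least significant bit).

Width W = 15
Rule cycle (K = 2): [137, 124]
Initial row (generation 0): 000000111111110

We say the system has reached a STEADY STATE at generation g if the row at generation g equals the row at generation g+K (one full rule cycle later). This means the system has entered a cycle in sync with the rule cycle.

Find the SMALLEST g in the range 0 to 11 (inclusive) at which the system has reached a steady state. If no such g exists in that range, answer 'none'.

Answer: 7

Derivation:
Gen 0: 000000111111110
Gen 1 (rule 137): 111110111111100
Gen 2 (rule 124): 100011100000110
Gen 3 (rule 137): 001011001110100
Gen 4 (rule 124): 001111101011110
Gen 5 (rule 137): 101111000011100
Gen 6 (rule 124): 111001100010110
Gen 7 (rule 137): 110001001000100
Gen 8 (rule 124): 111001101100110
Gen 9 (rule 137): 110001001000100
Gen 10 (rule 124): 111001101100110
Gen 11 (rule 137): 110001001000100
Gen 12 (rule 124): 111001101100110
Gen 13 (rule 137): 110001001000100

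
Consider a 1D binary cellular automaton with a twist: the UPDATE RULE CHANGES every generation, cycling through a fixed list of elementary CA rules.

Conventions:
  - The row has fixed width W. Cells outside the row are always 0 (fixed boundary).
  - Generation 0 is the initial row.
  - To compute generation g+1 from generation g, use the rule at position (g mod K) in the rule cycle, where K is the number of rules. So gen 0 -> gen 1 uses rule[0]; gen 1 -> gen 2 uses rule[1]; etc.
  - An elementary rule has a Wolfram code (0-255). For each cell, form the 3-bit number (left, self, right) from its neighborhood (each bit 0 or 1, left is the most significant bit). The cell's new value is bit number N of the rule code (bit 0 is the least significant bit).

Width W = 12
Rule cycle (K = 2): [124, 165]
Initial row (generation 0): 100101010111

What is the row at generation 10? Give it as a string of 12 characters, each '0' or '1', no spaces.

Answer: 000000101110

Derivation:
Gen 0: 100101010111
Gen 1 (rule 124): 110111111101
Gen 2 (rule 165): 001011111011
Gen 3 (rule 124): 001110001111
Gen 4 (rule 165): 100100100110
Gen 5 (rule 124): 110110110111
Gen 6 (rule 165): 001001001010
Gen 7 (rule 124): 001101101111
Gen 8 (rule 165): 100010010110
Gen 9 (rule 124): 110011011111
Gen 10 (rule 165): 000000101110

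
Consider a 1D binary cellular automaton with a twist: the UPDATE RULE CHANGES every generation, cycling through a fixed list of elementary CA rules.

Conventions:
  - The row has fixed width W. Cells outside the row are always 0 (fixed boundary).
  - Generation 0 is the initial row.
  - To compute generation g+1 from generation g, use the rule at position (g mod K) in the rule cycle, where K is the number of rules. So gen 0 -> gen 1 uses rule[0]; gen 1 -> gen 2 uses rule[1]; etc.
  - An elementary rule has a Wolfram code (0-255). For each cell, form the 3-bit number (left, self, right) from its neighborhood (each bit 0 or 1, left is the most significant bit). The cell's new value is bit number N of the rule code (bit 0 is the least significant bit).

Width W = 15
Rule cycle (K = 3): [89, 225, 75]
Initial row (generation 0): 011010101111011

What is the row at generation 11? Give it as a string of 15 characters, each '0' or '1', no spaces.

Gen 0: 011010101111011
Gen 1 (rule 89): 011000001001011
Gen 2 (rule 225): 001011100000101
Gen 3 (rule 75): 110010101111000
Gen 4 (rule 89): 111000001001111
Gen 5 (rule 225): 011011100000111
Gen 6 (rule 75): 111010101111101
Gen 7 (rule 89): 101000001000100
Gen 8 (rule 225): 010011100010001
Gen 9 (rule 75): 100110101100110
Gen 10 (rule 89): 010110001110111
Gen 11 (rule 225): 001010100111011

Answer: 001010100111011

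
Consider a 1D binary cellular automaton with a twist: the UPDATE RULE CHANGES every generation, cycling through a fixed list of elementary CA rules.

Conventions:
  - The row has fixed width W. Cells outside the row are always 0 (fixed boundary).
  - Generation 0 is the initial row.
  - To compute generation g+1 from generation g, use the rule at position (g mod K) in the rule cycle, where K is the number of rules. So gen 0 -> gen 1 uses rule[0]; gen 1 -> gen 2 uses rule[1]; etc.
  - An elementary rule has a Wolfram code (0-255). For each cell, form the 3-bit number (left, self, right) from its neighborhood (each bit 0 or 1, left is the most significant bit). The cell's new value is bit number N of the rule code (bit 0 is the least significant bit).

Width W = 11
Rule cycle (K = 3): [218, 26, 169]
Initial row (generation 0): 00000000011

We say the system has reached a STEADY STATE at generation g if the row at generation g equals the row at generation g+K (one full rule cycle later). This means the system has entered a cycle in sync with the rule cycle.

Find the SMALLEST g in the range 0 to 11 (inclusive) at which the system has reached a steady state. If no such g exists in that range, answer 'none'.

Answer: 10

Derivation:
Gen 0: 00000000011
Gen 1 (rule 218): 00000000111
Gen 2 (rule 26): 00000001100
Gen 3 (rule 169): 11111101001
Gen 4 (rule 218): 11111100110
Gen 5 (rule 26): 10000011101
Gen 6 (rule 169): 00111011010
Gen 7 (rule 218): 01111011001
Gen 8 (rule 26): 11000010110
Gen 9 (rule 169): 10011001100
Gen 10 (rule 218): 01111111110
Gen 11 (rule 26): 11000000001
Gen 12 (rule 169): 10011111100
Gen 13 (rule 218): 01111111110
Gen 14 (rule 26): 11000000001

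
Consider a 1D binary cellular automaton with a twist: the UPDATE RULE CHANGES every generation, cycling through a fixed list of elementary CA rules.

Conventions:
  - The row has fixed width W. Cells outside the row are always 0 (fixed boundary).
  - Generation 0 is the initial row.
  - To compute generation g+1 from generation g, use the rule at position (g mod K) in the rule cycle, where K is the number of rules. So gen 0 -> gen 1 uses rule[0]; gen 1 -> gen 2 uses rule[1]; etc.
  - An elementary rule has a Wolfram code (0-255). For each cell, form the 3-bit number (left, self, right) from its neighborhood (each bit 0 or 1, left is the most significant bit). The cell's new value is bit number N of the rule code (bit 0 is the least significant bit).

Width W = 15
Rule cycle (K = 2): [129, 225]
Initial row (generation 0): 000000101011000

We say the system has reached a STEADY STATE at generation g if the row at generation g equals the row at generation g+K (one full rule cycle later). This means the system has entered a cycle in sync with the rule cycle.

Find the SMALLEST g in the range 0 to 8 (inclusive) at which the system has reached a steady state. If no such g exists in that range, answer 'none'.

Answer: none

Derivation:
Gen 0: 000000101011000
Gen 1 (rule 129): 111110000000011
Gen 2 (rule 225): 011110111111001
Gen 3 (rule 129): 001100011110000
Gen 4 (rule 225): 100101001110111
Gen 5 (rule 129): 000000000100010
Gen 6 (rule 225): 111111110001000
Gen 7 (rule 129): 011111100100011
Gen 8 (rule 225): 001111100001001
Gen 9 (rule 129): 100111001100000
Gen 10 (rule 225): 000011000101111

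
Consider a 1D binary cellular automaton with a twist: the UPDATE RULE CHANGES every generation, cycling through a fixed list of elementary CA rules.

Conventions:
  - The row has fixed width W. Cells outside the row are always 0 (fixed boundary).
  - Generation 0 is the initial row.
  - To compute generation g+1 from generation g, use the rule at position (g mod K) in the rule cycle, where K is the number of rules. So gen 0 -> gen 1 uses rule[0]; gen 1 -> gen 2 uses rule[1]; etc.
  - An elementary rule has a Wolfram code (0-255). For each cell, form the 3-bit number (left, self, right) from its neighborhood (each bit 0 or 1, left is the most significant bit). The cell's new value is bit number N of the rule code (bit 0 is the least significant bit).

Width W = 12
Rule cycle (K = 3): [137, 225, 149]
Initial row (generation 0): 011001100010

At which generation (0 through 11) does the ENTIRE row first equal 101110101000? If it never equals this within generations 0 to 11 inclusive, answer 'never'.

Gen 0: 011001100010
Gen 1 (rule 137): 010001001000
Gen 2 (rule 225): 000100000011
Gen 3 (rule 149): 110111111000
Gen 4 (rule 137): 100111110011
Gen 5 (rule 225): 000011110001
Gen 6 (rule 149): 111001101101
Gen 7 (rule 137): 110001001000
Gen 8 (rule 225): 010100000011
Gen 9 (rule 149): 010111111000
Gen 10 (rule 137): 000111110011
Gen 11 (rule 225): 110011110001

Answer: never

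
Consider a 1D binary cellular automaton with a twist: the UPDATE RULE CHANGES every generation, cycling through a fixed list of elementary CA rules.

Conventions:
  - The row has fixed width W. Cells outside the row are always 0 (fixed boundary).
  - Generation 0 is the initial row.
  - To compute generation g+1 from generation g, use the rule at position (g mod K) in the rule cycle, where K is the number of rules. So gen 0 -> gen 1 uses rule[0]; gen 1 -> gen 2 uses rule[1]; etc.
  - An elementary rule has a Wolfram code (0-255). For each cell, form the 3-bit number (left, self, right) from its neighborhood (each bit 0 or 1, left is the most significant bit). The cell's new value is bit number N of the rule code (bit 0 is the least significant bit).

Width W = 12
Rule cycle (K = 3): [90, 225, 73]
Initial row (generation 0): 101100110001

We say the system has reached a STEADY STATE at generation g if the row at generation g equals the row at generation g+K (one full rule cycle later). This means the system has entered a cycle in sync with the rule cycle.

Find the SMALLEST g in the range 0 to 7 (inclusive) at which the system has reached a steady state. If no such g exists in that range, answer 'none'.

Answer: none

Derivation:
Gen 0: 101100110001
Gen 1 (rule 90): 001111111010
Gen 2 (rule 225): 100111111100
Gen 3 (rule 73): 000100000101
Gen 4 (rule 90): 001010001000
Gen 5 (rule 225): 100100100011
Gen 6 (rule 73): 000000001011
Gen 7 (rule 90): 000000010011
Gen 8 (rule 225): 111111000001
Gen 9 (rule 73): 100001011100
Gen 10 (rule 90): 010010010110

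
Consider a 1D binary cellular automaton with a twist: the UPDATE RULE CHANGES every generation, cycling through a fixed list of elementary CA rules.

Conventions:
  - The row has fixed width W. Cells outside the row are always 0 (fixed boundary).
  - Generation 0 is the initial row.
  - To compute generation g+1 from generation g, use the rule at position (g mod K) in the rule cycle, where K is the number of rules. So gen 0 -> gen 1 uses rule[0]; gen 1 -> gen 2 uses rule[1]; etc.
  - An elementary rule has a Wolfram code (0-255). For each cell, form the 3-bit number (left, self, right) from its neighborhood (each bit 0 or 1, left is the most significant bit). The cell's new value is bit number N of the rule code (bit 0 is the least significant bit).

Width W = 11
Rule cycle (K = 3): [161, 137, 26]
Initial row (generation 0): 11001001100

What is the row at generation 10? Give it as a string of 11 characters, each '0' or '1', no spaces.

Answer: 00010001000

Derivation:
Gen 0: 11001001100
Gen 1 (rule 161): 00000000001
Gen 2 (rule 137): 11111111100
Gen 3 (rule 26): 10000000010
Gen 4 (rule 161): 00111111000
Gen 5 (rule 137): 10111110011
Gen 6 (rule 26): 00100001110
Gen 7 (rule 161): 10001100100
Gen 8 (rule 137): 00101000001
Gen 9 (rule 26): 01000100010
Gen 10 (rule 161): 00010001000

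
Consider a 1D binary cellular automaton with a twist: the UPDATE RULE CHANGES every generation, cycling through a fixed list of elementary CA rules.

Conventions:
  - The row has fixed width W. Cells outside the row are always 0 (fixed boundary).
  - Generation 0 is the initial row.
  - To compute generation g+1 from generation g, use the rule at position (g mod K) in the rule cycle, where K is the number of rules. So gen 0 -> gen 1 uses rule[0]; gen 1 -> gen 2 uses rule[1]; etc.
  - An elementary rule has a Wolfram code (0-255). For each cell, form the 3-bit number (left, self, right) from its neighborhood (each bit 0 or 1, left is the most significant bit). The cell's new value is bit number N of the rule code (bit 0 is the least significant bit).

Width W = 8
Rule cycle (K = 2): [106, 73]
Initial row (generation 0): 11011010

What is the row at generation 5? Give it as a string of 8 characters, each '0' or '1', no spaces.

Gen 0: 11011010
Gen 1 (rule 106): 11111100
Gen 2 (rule 73): 10000101
Gen 3 (rule 106): 00001010
Gen 4 (rule 73): 11100000
Gen 5 (rule 106): 10100000

Answer: 10100000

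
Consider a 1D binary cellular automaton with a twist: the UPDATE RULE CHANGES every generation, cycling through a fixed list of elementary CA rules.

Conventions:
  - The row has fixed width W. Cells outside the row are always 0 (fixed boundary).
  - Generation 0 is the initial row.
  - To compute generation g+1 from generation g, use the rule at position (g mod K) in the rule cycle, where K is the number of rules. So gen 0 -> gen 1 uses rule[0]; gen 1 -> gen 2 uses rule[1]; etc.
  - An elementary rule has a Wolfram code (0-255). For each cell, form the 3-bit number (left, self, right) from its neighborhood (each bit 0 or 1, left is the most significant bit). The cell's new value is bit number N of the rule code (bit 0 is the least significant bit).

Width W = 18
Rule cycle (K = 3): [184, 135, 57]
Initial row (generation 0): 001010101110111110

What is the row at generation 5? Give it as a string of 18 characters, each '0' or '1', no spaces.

Gen 0: 001010101110111110
Gen 1 (rule 184): 000101011101111101
Gen 2 (rule 135): 111101001000111001
Gen 3 (rule 57): 100010100110100100
Gen 4 (rule 184): 010001010101010010
Gen 5 (rule 135): 110111010101010110

Answer: 110111010101010110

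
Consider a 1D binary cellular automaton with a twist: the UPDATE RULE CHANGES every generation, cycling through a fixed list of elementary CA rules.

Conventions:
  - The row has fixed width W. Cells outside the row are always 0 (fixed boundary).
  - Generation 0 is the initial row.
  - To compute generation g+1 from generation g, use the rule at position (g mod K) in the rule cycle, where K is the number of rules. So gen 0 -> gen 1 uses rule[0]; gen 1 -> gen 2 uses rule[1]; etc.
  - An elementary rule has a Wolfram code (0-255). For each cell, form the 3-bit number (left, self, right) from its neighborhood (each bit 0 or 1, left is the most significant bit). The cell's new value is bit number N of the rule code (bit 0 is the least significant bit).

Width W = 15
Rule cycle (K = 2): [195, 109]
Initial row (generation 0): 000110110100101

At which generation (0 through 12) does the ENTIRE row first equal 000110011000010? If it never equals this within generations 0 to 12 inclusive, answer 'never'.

Gen 0: 000110110100101
Gen 1 (rule 195): 111010010001000
Gen 2 (rule 109): 101110010101011
Gen 3 (rule 195): 000110100000001
Gen 4 (rule 109): 110111101111101
Gen 5 (rule 195): 010011100111100
Gen 6 (rule 109): 010010100100101
Gen 7 (rule 195): 100100001001000
Gen 8 (rule 109): 100101101001011
Gen 9 (rule 195): 001000100010001
Gen 10 (rule 109): 101010101010101
Gen 11 (rule 195): 000000000000000
Gen 12 (rule 109): 111111111111111

Answer: never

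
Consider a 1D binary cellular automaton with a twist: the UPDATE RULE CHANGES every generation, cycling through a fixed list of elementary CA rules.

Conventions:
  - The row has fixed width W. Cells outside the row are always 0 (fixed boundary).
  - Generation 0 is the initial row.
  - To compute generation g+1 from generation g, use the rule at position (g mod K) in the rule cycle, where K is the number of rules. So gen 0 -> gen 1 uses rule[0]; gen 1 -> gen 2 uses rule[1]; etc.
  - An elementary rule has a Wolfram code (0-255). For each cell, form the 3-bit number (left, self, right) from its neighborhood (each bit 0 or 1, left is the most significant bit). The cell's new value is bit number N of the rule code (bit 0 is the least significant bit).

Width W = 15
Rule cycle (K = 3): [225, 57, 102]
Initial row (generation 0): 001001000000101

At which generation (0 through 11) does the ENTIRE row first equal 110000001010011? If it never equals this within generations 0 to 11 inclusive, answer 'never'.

Gen 0: 001001000000101
Gen 1 (rule 225): 100000011110010
Gen 2 (rule 57): 011111010001001
Gen 3 (rule 102): 100001110011011
Gen 4 (rule 225): 001100110001101
Gen 5 (rule 57): 101010101101010
Gen 6 (rule 102): 111111110111110
Gen 7 (rule 225): 011111111011110
Gen 8 (rule 57): 010000000110001
Gen 9 (rule 102): 110000001010011
Gen 10 (rule 225): 010111100100001
Gen 11 (rule 57): 001100010011100

Answer: 9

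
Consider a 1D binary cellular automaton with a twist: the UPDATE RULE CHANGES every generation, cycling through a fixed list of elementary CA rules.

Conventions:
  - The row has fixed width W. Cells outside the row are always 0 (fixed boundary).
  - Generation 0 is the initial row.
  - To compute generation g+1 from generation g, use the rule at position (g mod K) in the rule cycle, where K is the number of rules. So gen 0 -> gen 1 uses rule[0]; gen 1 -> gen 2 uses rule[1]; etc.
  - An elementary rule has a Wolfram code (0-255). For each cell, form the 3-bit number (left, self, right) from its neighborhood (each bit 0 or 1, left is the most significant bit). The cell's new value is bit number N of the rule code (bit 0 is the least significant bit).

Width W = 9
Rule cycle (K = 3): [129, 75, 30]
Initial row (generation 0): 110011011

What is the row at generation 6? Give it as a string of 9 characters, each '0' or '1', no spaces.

Answer: 100100011

Derivation:
Gen 0: 110011011
Gen 1 (rule 129): 000000000
Gen 2 (rule 75): 111111111
Gen 3 (rule 30): 100000000
Gen 4 (rule 129): 001111111
Gen 5 (rule 75): 111000001
Gen 6 (rule 30): 100100011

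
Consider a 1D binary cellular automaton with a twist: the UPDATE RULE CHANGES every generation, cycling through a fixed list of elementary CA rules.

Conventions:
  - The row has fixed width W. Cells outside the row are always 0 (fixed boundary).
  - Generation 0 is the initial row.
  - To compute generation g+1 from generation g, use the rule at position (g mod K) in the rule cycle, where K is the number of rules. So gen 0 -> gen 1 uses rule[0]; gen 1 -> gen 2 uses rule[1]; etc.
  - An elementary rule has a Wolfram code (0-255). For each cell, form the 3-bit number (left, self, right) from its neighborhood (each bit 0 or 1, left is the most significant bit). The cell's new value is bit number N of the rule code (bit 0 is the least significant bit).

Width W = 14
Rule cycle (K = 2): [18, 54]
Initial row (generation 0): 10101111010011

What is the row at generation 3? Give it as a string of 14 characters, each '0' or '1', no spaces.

Gen 0: 10101111010011
Gen 1 (rule 18): 00000000001100
Gen 2 (rule 54): 00000000010010
Gen 3 (rule 18): 00000000101101

Answer: 00000000101101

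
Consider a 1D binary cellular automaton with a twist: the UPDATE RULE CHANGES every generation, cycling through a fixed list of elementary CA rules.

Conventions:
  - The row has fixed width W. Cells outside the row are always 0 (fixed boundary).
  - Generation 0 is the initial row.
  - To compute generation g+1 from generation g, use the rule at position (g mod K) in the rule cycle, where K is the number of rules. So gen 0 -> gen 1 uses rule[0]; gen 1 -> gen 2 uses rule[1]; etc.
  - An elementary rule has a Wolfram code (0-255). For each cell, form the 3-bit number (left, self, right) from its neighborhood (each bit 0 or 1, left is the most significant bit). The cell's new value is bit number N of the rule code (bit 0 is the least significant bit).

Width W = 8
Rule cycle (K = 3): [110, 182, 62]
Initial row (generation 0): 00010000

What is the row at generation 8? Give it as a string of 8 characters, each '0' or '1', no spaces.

Answer: 01011100

Derivation:
Gen 0: 00010000
Gen 1 (rule 110): 00110000
Gen 2 (rule 182): 01001000
Gen 3 (rule 62): 11111100
Gen 4 (rule 110): 10000100
Gen 5 (rule 182): 11001110
Gen 6 (rule 62): 10111001
Gen 7 (rule 110): 11101011
Gen 8 (rule 182): 01011100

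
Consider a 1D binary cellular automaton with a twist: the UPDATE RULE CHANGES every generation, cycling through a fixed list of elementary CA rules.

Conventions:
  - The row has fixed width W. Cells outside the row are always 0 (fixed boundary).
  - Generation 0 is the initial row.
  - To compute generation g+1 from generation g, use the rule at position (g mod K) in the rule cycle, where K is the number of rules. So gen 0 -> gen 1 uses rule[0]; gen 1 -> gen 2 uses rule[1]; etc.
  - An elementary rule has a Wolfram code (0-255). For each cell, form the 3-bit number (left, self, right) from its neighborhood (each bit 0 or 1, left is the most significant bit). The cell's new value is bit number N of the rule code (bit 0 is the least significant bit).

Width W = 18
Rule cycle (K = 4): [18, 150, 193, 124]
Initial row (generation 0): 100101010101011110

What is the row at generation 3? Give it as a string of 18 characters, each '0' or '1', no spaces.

Gen 0: 100101010101011110
Gen 1 (rule 18): 011000000000000001
Gen 2 (rule 150): 100100000000000011
Gen 3 (rule 193): 000001111111111001

Answer: 000001111111111001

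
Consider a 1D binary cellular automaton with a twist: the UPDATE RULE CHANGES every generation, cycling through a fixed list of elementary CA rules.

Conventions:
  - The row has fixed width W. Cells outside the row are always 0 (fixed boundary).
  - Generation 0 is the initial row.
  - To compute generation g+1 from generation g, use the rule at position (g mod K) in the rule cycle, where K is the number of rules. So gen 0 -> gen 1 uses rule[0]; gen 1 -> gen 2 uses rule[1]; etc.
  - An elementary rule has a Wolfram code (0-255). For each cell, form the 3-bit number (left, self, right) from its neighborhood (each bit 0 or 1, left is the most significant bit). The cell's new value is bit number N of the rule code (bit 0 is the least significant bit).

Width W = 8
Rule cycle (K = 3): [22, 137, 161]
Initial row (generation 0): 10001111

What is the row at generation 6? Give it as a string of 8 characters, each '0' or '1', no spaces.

Answer: 11100100

Derivation:
Gen 0: 10001111
Gen 1 (rule 22): 11010000
Gen 2 (rule 137): 10000111
Gen 3 (rule 161): 00110010
Gen 4 (rule 22): 01001111
Gen 5 (rule 137): 00001110
Gen 6 (rule 161): 11100100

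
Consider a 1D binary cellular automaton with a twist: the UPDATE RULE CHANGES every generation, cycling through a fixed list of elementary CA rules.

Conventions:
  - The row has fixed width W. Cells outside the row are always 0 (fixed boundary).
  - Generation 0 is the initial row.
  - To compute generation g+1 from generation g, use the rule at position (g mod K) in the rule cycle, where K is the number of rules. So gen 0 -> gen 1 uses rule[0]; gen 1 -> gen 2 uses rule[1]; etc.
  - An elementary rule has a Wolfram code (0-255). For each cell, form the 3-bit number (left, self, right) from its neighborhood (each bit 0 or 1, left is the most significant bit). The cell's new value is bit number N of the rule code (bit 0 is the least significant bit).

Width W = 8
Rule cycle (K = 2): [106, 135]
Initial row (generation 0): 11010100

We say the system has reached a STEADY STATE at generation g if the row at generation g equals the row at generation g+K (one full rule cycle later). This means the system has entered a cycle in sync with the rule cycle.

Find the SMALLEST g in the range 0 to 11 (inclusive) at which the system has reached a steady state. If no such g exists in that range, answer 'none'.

Gen 0: 11010100
Gen 1 (rule 106): 11101000
Gen 2 (rule 135): 01001011
Gen 3 (rule 106): 10010111
Gen 4 (rule 135): 10110010
Gen 5 (rule 106): 01110100
Gen 6 (rule 135): 10100101
Gen 7 (rule 106): 01001010
Gen 8 (rule 135): 11011010
Gen 9 (rule 106): 11111100
Gen 10 (rule 135): 01111001
Gen 11 (rule 106): 11001010
Gen 12 (rule 135): 00011010
Gen 13 (rule 106): 00111100

Answer: none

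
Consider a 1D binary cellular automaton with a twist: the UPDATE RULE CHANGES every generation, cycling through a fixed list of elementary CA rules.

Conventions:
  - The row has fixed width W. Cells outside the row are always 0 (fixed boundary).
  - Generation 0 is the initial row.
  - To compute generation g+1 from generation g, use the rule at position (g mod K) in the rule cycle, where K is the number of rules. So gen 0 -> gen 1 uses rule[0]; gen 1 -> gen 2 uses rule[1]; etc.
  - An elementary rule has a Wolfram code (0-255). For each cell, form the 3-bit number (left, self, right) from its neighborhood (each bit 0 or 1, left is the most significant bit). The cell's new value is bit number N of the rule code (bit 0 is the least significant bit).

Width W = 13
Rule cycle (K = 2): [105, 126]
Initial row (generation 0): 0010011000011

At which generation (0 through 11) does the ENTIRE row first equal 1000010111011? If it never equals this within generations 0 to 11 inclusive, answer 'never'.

Answer: 5

Derivation:
Gen 0: 0010011000011
Gen 1 (rule 105): 1000011011011
Gen 2 (rule 126): 1100111111111
Gen 3 (rule 105): 1100100000001
Gen 4 (rule 126): 1111110000011
Gen 5 (rule 105): 1000010111011
Gen 6 (rule 126): 1100111101111
Gen 7 (rule 105): 1100100111001
Gen 8 (rule 126): 1111111101111
Gen 9 (rule 105): 1000000111001
Gen 10 (rule 126): 1100001101111
Gen 11 (rule 105): 1101101111001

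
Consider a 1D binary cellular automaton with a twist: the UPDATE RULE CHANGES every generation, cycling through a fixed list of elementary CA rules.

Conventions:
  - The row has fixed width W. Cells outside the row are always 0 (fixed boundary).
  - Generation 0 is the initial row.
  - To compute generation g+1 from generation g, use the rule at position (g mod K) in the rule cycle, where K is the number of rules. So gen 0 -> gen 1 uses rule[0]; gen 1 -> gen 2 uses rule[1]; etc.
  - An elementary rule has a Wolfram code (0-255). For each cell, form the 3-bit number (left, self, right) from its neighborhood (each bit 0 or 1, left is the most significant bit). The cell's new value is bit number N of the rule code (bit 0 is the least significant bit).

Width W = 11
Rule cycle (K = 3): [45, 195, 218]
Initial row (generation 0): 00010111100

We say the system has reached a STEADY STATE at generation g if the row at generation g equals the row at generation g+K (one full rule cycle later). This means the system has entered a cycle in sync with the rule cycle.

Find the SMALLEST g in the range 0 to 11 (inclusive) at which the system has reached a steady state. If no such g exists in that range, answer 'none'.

Gen 0: 00010111100
Gen 1 (rule 45): 11011100001
Gen 2 (rule 195): 01001101110
Gen 3 (rule 218): 10111101111
Gen 4 (rule 45): 11100011000
Gen 5 (rule 195): 01101101011
Gen 6 (rule 218): 11101100011
Gen 7 (rule 45): 10011001010
Gen 8 (rule 195): 00101010000
Gen 9 (rule 218): 01000001000
Gen 10 (rule 45): 01011101011
Gen 11 (rule 195): 10001100001
Gen 12 (rule 218): 01011110010
Gen 13 (rule 45): 01110000010
Gen 14 (rule 195): 10110111100

Answer: none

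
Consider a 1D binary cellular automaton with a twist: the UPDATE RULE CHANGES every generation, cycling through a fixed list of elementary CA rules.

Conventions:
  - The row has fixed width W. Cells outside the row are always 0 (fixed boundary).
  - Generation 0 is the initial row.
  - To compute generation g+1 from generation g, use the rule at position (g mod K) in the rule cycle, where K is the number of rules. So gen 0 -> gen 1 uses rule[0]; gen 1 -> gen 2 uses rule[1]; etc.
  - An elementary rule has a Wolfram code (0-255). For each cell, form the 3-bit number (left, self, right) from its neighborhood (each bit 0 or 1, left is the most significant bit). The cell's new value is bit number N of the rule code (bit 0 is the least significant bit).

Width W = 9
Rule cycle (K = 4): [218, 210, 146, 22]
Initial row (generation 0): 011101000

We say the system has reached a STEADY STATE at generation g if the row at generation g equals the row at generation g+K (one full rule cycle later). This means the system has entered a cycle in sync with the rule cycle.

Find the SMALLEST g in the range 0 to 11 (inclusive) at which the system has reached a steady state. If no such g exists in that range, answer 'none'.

Answer: 7

Derivation:
Gen 0: 011101000
Gen 1 (rule 218): 111100100
Gen 2 (rule 210): 011111010
Gen 3 (rule 146): 101110001
Gen 4 (rule 22): 100001011
Gen 5 (rule 218): 010010011
Gen 6 (rule 210): 101101101
Gen 7 (rule 146): 000000000
Gen 8 (rule 22): 000000000
Gen 9 (rule 218): 000000000
Gen 10 (rule 210): 000000000
Gen 11 (rule 146): 000000000
Gen 12 (rule 22): 000000000
Gen 13 (rule 218): 000000000
Gen 14 (rule 210): 000000000
Gen 15 (rule 146): 000000000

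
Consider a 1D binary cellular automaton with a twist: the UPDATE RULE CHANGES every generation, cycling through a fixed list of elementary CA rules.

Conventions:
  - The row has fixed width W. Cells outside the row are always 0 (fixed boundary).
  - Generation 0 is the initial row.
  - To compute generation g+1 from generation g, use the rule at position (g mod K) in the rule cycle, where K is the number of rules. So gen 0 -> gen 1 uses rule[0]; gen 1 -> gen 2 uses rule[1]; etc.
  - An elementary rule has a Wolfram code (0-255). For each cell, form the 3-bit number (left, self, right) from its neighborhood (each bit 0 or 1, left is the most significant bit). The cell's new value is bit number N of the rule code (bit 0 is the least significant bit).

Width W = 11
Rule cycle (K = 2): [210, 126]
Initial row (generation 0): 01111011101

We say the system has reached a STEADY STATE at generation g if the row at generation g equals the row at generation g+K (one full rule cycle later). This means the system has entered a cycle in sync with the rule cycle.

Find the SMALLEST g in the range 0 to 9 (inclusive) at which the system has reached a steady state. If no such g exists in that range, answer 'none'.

Gen 0: 01111011101
Gen 1 (rule 210): 10111001100
Gen 2 (rule 126): 11101111110
Gen 3 (rule 210): 01100111111
Gen 4 (rule 126): 11111100001
Gen 5 (rule 210): 01111110010
Gen 6 (rule 126): 11000011111
Gen 7 (rule 210): 01100101111
Gen 8 (rule 126): 11111111001
Gen 9 (rule 210): 01111111110
Gen 10 (rule 126): 11000000011
Gen 11 (rule 210): 01100000101

Answer: none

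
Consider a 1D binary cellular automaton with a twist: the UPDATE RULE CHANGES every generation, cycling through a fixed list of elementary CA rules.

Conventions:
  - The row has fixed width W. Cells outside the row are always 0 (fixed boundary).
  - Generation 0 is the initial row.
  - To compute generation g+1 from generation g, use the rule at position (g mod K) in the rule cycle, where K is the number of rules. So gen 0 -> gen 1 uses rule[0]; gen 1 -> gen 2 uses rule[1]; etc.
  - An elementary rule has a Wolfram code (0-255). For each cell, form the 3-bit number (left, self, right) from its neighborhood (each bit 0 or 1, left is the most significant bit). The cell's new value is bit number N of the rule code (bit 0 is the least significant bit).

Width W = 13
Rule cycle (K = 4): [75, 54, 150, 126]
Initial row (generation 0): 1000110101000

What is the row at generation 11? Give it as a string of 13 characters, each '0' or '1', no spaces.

Answer: 0110100001010

Derivation:
Gen 0: 1000110101000
Gen 1 (rule 75): 0011110000011
Gen 2 (rule 54): 0100001000100
Gen 3 (rule 150): 1110011101110
Gen 4 (rule 126): 1011110111011
Gen 5 (rule 75): 0010010101011
Gen 6 (rule 54): 0111111111100
Gen 7 (rule 150): 1011111111010
Gen 8 (rule 126): 1110000001111
Gen 9 (rule 75): 1010111111001
Gen 10 (rule 54): 1111000000111
Gen 11 (rule 150): 0110100001010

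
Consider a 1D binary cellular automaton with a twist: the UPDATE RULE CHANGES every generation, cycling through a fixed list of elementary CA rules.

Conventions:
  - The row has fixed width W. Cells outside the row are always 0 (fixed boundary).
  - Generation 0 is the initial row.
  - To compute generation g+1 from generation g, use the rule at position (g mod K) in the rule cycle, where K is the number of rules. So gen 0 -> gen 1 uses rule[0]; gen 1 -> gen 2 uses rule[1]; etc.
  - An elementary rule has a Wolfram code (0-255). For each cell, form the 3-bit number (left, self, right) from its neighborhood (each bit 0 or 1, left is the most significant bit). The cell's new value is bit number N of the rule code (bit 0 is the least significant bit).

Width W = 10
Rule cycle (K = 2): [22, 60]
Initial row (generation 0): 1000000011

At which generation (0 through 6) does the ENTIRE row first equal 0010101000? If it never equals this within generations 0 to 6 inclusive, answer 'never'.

Gen 0: 1000000011
Gen 1 (rule 22): 1100000100
Gen 2 (rule 60): 1010000110
Gen 3 (rule 22): 1011001001
Gen 4 (rule 60): 1110101101
Gen 5 (rule 22): 0000100001
Gen 6 (rule 60): 0000110001

Answer: never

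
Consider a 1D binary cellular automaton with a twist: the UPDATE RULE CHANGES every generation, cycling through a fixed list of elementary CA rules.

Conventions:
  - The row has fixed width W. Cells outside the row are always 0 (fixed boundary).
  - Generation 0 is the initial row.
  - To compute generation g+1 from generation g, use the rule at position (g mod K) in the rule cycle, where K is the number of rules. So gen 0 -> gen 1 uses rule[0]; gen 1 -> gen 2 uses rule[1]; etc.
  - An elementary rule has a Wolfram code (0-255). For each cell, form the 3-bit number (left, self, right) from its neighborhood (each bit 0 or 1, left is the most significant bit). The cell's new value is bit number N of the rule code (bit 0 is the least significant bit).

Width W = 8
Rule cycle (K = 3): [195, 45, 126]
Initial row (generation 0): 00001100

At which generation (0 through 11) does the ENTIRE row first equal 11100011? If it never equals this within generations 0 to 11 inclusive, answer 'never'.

Answer: 9

Derivation:
Gen 0: 00001100
Gen 1 (rule 195): 11110101
Gen 2 (rule 45): 10001111
Gen 3 (rule 126): 11011001
Gen 4 (rule 195): 01001010
Gen 5 (rule 45): 01001110
Gen 6 (rule 126): 11111011
Gen 7 (rule 195): 01111001
Gen 8 (rule 45): 01000001
Gen 9 (rule 126): 11100011
Gen 10 (rule 195): 01101101
Gen 11 (rule 45): 01011011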